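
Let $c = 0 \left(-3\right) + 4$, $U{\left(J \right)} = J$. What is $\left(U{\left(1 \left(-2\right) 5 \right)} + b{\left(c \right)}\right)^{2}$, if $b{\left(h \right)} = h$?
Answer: $36$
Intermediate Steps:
$c = 4$ ($c = 0 + 4 = 4$)
$\left(U{\left(1 \left(-2\right) 5 \right)} + b{\left(c \right)}\right)^{2} = \left(1 \left(-2\right) 5 + 4\right)^{2} = \left(\left(-2\right) 5 + 4\right)^{2} = \left(-10 + 4\right)^{2} = \left(-6\right)^{2} = 36$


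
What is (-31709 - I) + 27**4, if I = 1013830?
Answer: -514098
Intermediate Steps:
(-31709 - I) + 27**4 = (-31709 - 1*1013830) + 27**4 = (-31709 - 1013830) + 531441 = -1045539 + 531441 = -514098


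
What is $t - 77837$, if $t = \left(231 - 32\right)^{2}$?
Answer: $-38236$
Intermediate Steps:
$t = 39601$ ($t = 199^{2} = 39601$)
$t - 77837 = 39601 - 77837 = -38236$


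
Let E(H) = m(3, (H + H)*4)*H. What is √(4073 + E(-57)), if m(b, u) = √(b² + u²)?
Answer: √(4073 - 171*√23105) ≈ 148.05*I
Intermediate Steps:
E(H) = H*√(9 + 64*H²) (E(H) = √(3² + ((H + H)*4)²)*H = √(9 + ((2*H)*4)²)*H = √(9 + (8*H)²)*H = √(9 + 64*H²)*H = H*√(9 + 64*H²))
√(4073 + E(-57)) = √(4073 - 57*√(9 + 64*(-57)²)) = √(4073 - 57*√(9 + 64*3249)) = √(4073 - 57*√(9 + 207936)) = √(4073 - 171*√23105)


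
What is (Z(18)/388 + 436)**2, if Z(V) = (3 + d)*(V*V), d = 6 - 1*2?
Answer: 1836893881/9409 ≈ 1.9523e+5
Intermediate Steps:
d = 4 (d = 6 - 2 = 4)
Z(V) = 7*V**2 (Z(V) = (3 + 4)*(V*V) = 7*V**2)
(Z(18)/388 + 436)**2 = ((7*18**2)/388 + 436)**2 = ((7*324)*(1/388) + 436)**2 = (2268*(1/388) + 436)**2 = (567/97 + 436)**2 = (42859/97)**2 = 1836893881/9409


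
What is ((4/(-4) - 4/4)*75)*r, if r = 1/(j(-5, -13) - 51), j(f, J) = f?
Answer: 75/28 ≈ 2.6786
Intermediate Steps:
r = -1/56 (r = 1/(-5 - 51) = 1/(-56) = -1/56 ≈ -0.017857)
((4/(-4) - 4/4)*75)*r = ((4/(-4) - 4/4)*75)*(-1/56) = ((4*(-1/4) - 4*1/4)*75)*(-1/56) = ((-1 - 1)*75)*(-1/56) = -2*75*(-1/56) = -150*(-1/56) = 75/28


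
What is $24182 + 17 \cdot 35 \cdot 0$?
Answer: $24182$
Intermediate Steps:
$24182 + 17 \cdot 35 \cdot 0 = 24182 + 595 \cdot 0 = 24182 + 0 = 24182$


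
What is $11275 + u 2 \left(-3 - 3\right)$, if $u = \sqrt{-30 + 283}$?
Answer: $11275 - 12 \sqrt{253} \approx 11084.0$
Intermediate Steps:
$u = \sqrt{253} \approx 15.906$
$11275 + u 2 \left(-3 - 3\right) = 11275 + \sqrt{253} \cdot 2 \left(-3 - 3\right) = 11275 + \sqrt{253} \cdot 2 \left(-6\right) = 11275 + \sqrt{253} \left(-12\right) = 11275 - 12 \sqrt{253}$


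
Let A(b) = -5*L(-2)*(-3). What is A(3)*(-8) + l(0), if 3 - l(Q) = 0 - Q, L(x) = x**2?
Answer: -477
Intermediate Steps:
A(b) = 60 (A(b) = -5*(-2)**2*(-3) = -5*4*(-3) = -20*(-3) = 60)
l(Q) = 3 + Q (l(Q) = 3 - (0 - Q) = 3 - (-1)*Q = 3 + Q)
A(3)*(-8) + l(0) = 60*(-8) + (3 + 0) = -480 + 3 = -477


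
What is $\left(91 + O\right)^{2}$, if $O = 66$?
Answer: $24649$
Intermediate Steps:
$\left(91 + O\right)^{2} = \left(91 + 66\right)^{2} = 157^{2} = 24649$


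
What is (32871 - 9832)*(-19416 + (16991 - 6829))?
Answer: -213202906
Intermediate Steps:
(32871 - 9832)*(-19416 + (16991 - 6829)) = 23039*(-19416 + 10162) = 23039*(-9254) = -213202906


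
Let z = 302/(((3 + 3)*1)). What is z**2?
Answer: 22801/9 ≈ 2533.4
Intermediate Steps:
z = 151/3 (z = 302/((6*1)) = 302/6 = 302*(1/6) = 151/3 ≈ 50.333)
z**2 = (151/3)**2 = 22801/9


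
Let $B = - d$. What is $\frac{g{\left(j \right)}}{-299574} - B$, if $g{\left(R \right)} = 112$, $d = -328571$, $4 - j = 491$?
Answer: $- \frac{49215664433}{149787} \approx -3.2857 \cdot 10^{5}$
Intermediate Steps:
$j = -487$ ($j = 4 - 491 = -487$)
$B = 328571$ ($B = \left(-1\right) \left(-328571\right) = 328571$)
$\frac{g{\left(j \right)}}{-299574} - B = \frac{112}{-299574} - 328571 = 112 \left(- \frac{1}{299574}\right) - 328571 = - \frac{56}{149787} - 328571 = - \frac{49215664433}{149787}$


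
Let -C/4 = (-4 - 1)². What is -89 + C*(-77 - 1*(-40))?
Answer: 3611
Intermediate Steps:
C = -100 (C = -4*(-4 - 1)² = -4*(-5)² = -4*25 = -100)
-89 + C*(-77 - 1*(-40)) = -89 - 100*(-77 - 1*(-40)) = -89 - 100*(-77 + 40) = -89 - 100*(-37) = -89 + 3700 = 3611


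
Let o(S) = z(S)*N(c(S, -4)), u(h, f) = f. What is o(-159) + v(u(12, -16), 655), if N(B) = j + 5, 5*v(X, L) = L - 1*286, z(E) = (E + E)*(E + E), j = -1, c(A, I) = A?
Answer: 2022849/5 ≈ 4.0457e+5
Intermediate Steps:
z(E) = 4*E**2 (z(E) = (2*E)*(2*E) = 4*E**2)
v(X, L) = -286/5 + L/5 (v(X, L) = (L - 1*286)/5 = (L - 286)/5 = (-286 + L)/5 = -286/5 + L/5)
N(B) = 4 (N(B) = -1 + 5 = 4)
o(S) = 16*S**2 (o(S) = (4*S**2)*4 = 16*S**2)
o(-159) + v(u(12, -16), 655) = 16*(-159)**2 + (-286/5 + (1/5)*655) = 16*25281 + (-286/5 + 131) = 404496 + 369/5 = 2022849/5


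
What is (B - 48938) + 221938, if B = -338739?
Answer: -165739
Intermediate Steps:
(B - 48938) + 221938 = (-338739 - 48938) + 221938 = -387677 + 221938 = -165739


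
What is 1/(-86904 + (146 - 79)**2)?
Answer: -1/82415 ≈ -1.2134e-5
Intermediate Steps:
1/(-86904 + (146 - 79)**2) = 1/(-86904 + 67**2) = 1/(-86904 + 4489) = 1/(-82415) = -1/82415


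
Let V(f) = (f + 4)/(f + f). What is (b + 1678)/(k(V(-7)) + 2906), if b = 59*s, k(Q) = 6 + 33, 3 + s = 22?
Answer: 2799/2945 ≈ 0.95042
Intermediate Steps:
s = 19 (s = -3 + 22 = 19)
V(f) = (4 + f)/(2*f) (V(f) = (4 + f)/((2*f)) = (4 + f)*(1/(2*f)) = (4 + f)/(2*f))
k(Q) = 39
b = 1121 (b = 59*19 = 1121)
(b + 1678)/(k(V(-7)) + 2906) = (1121 + 1678)/(39 + 2906) = 2799/2945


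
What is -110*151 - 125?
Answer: -16735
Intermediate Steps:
-110*151 - 125 = -16610 - 125 = -16735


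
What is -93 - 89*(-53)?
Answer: 4624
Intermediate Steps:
-93 - 89*(-53) = -93 + 4717 = 4624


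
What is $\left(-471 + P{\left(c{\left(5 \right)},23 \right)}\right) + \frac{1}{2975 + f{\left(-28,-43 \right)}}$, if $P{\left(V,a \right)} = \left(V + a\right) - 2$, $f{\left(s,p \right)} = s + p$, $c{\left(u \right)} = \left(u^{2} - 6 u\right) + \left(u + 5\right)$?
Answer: $- \frac{1292279}{2904} \approx -445.0$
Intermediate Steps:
$c{\left(u \right)} = 5 + u^{2} - 5 u$ ($c{\left(u \right)} = \left(u^{2} - 6 u\right) + \left(5 + u\right) = 5 + u^{2} - 5 u$)
$f{\left(s,p \right)} = p + s$
$P{\left(V,a \right)} = -2 + V + a$
$\left(-471 + P{\left(c{\left(5 \right)},23 \right)}\right) + \frac{1}{2975 + f{\left(-28,-43 \right)}} = \left(-471 + \left(-2 + \left(5 + 5^{2} - 25\right) + 23\right)\right) + \frac{1}{2975 - 71} = \left(-471 + \left(-2 + \left(5 + 25 - 25\right) + 23\right)\right) + \frac{1}{2975 - 71} = \left(-471 + \left(-2 + 5 + 23\right)\right) + \frac{1}{2904} = \left(-471 + 26\right) + \frac{1}{2904} = -445 + \frac{1}{2904} = - \frac{1292279}{2904}$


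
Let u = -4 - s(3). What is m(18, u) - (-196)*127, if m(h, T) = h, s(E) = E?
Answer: 24910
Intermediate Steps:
u = -7 (u = -4 - 1*3 = -4 - 3 = -7)
m(18, u) - (-196)*127 = 18 - (-196)*127 = 18 - 196*(-127) = 18 + 24892 = 24910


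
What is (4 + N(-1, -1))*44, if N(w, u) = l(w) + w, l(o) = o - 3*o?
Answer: 220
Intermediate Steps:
l(o) = -2*o
N(w, u) = -w (N(w, u) = -2*w + w = -w)
(4 + N(-1, -1))*44 = (4 - 1*(-1))*44 = (4 + 1)*44 = 5*44 = 220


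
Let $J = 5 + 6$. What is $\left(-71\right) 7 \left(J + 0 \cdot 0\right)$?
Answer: $-5467$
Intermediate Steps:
$J = 11$
$\left(-71\right) 7 \left(J + 0 \cdot 0\right) = \left(-71\right) 7 \left(11 + 0 \cdot 0\right) = - 497 \left(11 + 0\right) = \left(-497\right) 11 = -5467$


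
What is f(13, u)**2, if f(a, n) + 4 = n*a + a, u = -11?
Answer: 17956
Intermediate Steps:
f(a, n) = -4 + a + a*n (f(a, n) = -4 + (n*a + a) = -4 + (a*n + a) = -4 + (a + a*n) = -4 + a + a*n)
f(13, u)**2 = (-4 + 13 + 13*(-11))**2 = (-4 + 13 - 143)**2 = (-134)**2 = 17956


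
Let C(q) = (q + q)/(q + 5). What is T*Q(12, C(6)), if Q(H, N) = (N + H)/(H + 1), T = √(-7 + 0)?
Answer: 144*I*√7/143 ≈ 2.6643*I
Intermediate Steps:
T = I*√7 (T = √(-7) = I*√7 ≈ 2.6458*I)
C(q) = 2*q/(5 + q) (C(q) = (2*q)/(5 + q) = 2*q/(5 + q))
Q(H, N) = (H + N)/(1 + H)
T*Q(12, C(6)) = (I*√7)*((12 + 2*6/(5 + 6))/(1 + 12)) = (I*√7)*((12 + 2*6/11)/13) = (I*√7)*((12 + 2*6*(1/11))/13) = (I*√7)*((12 + 12/11)/13) = (I*√7)*((1/13)*(144/11)) = (I*√7)*(144/143) = 144*I*√7/143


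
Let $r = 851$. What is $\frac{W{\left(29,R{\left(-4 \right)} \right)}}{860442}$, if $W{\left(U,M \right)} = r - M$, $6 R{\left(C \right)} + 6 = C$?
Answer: $\frac{1279}{1290663} \approx 0.00099096$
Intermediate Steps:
$R{\left(C \right)} = -1 + \frac{C}{6}$
$W{\left(U,M \right)} = 851 - M$
$\frac{W{\left(29,R{\left(-4 \right)} \right)}}{860442} = \frac{851 - \left(-1 + \frac{1}{6} \left(-4\right)\right)}{860442} = \left(851 - \left(-1 - \frac{2}{3}\right)\right) \frac{1}{860442} = \left(851 - - \frac{5}{3}\right) \frac{1}{860442} = \left(851 + \frac{5}{3}\right) \frac{1}{860442} = \frac{2558}{3} \cdot \frac{1}{860442} = \frac{1279}{1290663}$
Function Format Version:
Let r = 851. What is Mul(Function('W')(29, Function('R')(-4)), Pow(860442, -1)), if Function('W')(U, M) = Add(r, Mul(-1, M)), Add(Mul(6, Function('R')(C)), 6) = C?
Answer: Rational(1279, 1290663) ≈ 0.00099096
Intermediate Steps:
Function('R')(C) = Add(-1, Mul(Rational(1, 6), C))
Function('W')(U, M) = Add(851, Mul(-1, M))
Mul(Function('W')(29, Function('R')(-4)), Pow(860442, -1)) = Mul(Add(851, Mul(-1, Add(-1, Mul(Rational(1, 6), -4)))), Pow(860442, -1)) = Mul(Add(851, Mul(-1, Add(-1, Rational(-2, 3)))), Rational(1, 860442)) = Mul(Add(851, Mul(-1, Rational(-5, 3))), Rational(1, 860442)) = Mul(Add(851, Rational(5, 3)), Rational(1, 860442)) = Mul(Rational(2558, 3), Rational(1, 860442)) = Rational(1279, 1290663)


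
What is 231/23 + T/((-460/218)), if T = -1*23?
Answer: 4817/230 ≈ 20.943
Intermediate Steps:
T = -23
231/23 + T/((-460/218)) = 231/23 - 23/((-460/218)) = 231*(1/23) - 23/((-460*1/218)) = 231/23 - 23/(-230/109) = 231/23 - 23*(-109/230) = 231/23 + 109/10 = 4817/230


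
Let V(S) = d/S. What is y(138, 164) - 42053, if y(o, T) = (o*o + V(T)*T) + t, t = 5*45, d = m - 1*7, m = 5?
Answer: -22786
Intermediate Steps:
d = -2 (d = 5 - 1*7 = 5 - 7 = -2)
V(S) = -2/S
t = 225
y(o, T) = 223 + o² (y(o, T) = (o*o + (-2/T)*T) + 225 = (o² - 2) + 225 = (-2 + o²) + 225 = 223 + o²)
y(138, 164) - 42053 = (223 + 138²) - 42053 = (223 + 19044) - 42053 = 19267 - 42053 = -22786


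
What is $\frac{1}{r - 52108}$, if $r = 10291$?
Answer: $- \frac{1}{41817} \approx -2.3914 \cdot 10^{-5}$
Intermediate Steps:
$\frac{1}{r - 52108} = \frac{1}{10291 - 52108} = \frac{1}{-41817} = - \frac{1}{41817}$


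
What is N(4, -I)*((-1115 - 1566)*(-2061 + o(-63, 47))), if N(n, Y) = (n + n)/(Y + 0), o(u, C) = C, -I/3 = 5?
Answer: 43196272/15 ≈ 2.8798e+6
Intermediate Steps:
I = -15 (I = -3*5 = -15)
N(n, Y) = 2*n/Y (N(n, Y) = (2*n)/Y = 2*n/Y)
N(4, -I)*((-1115 - 1566)*(-2061 + o(-63, 47))) = (2*4/(-1*(-15)))*((-1115 - 1566)*(-2061 + 47)) = (2*4/15)*(-2681*(-2014)) = (2*4*(1/15))*5399534 = (8/15)*5399534 = 43196272/15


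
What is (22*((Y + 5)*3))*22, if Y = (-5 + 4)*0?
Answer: 7260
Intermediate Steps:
Y = 0 (Y = -1*0 = 0)
(22*((Y + 5)*3))*22 = (22*((0 + 5)*3))*22 = (22*(5*3))*22 = (22*15)*22 = 330*22 = 7260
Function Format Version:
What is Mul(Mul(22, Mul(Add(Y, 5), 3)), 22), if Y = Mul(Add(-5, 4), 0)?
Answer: 7260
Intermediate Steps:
Y = 0 (Y = Mul(-1, 0) = 0)
Mul(Mul(22, Mul(Add(Y, 5), 3)), 22) = Mul(Mul(22, Mul(Add(0, 5), 3)), 22) = Mul(Mul(22, Mul(5, 3)), 22) = Mul(Mul(22, 15), 22) = Mul(330, 22) = 7260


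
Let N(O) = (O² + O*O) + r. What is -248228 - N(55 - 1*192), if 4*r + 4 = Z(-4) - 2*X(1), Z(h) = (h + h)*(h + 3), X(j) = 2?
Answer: -285766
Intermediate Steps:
Z(h) = 2*h*(3 + h) (Z(h) = (2*h)*(3 + h) = 2*h*(3 + h))
r = 0 (r = -1 + (2*(-4)*(3 - 4) - 2*2)/4 = -1 + (2*(-4)*(-1) - 4)/4 = -1 + (8 - 4)/4 = -1 + (¼)*4 = -1 + 1 = 0)
N(O) = 2*O² (N(O) = (O² + O*O) + 0 = (O² + O²) + 0 = 2*O² + 0 = 2*O²)
-248228 - N(55 - 1*192) = -248228 - 2*(55 - 1*192)² = -248228 - 2*(55 - 192)² = -248228 - 2*(-137)² = -248228 - 2*18769 = -248228 - 1*37538 = -248228 - 37538 = -285766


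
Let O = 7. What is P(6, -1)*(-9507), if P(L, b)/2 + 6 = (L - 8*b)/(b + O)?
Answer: 69718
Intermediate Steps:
P(L, b) = -12 + 2*(L - 8*b)/(7 + b) (P(L, b) = -12 + 2*((L - 8*b)/(b + 7)) = -12 + 2*((L - 8*b)/(7 + b)) = -12 + 2*(L - 8*b)/(7 + b))
P(6, -1)*(-9507) = (2*(-42 + 6 - 14*(-1))/(7 - 1))*(-9507) = (2*(-42 + 6 + 14)/6)*(-9507) = (2*(⅙)*(-22))*(-9507) = -22/3*(-9507) = 69718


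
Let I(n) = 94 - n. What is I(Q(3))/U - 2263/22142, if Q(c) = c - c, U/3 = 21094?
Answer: -70562909/700595022 ≈ -0.10072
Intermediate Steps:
U = 63282 (U = 3*21094 = 63282)
Q(c) = 0
I(Q(3))/U - 2263/22142 = (94 - 1*0)/63282 - 2263/22142 = (94 + 0)*(1/63282) - 2263*1/22142 = 94*(1/63282) - 2263/22142 = 47/31641 - 2263/22142 = -70562909/700595022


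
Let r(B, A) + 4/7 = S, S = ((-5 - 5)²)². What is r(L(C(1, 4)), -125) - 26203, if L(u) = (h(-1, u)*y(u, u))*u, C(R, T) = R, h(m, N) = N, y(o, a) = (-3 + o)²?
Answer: -113425/7 ≈ -16204.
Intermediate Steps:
L(u) = u²*(-3 + u)² (L(u) = (u*(-3 + u)²)*u = u²*(-3 + u)²)
S = 10000 (S = ((-10)²)² = 100² = 10000)
r(B, A) = 69996/7 (r(B, A) = -4/7 + 10000 = 69996/7)
r(L(C(1, 4)), -125) - 26203 = 69996/7 - 26203 = -113425/7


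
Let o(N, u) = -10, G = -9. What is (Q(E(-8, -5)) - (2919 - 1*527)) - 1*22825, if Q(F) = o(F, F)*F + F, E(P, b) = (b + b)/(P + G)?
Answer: -428779/17 ≈ -25222.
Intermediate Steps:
E(P, b) = 2*b/(-9 + P) (E(P, b) = (b + b)/(P - 9) = (2*b)/(-9 + P) = 2*b/(-9 + P))
Q(F) = -9*F (Q(F) = -10*F + F = -9*F)
(Q(E(-8, -5)) - (2919 - 1*527)) - 1*22825 = (-18*(-5)/(-9 - 8) - (2919 - 1*527)) - 1*22825 = (-18*(-5)/(-17) - (2919 - 527)) - 22825 = (-18*(-5)*(-1)/17 - 1*2392) - 22825 = (-9*10/17 - 2392) - 22825 = (-90/17 - 2392) - 22825 = -40754/17 - 22825 = -428779/17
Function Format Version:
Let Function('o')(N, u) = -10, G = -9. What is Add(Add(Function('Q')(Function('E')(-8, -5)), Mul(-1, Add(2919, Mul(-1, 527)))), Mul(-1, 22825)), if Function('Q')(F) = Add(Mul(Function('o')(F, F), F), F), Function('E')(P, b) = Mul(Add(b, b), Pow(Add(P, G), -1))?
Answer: Rational(-428779, 17) ≈ -25222.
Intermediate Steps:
Function('E')(P, b) = Mul(2, b, Pow(Add(-9, P), -1)) (Function('E')(P, b) = Mul(Add(b, b), Pow(Add(P, -9), -1)) = Mul(Mul(2, b), Pow(Add(-9, P), -1)) = Mul(2, b, Pow(Add(-9, P), -1)))
Function('Q')(F) = Mul(-9, F) (Function('Q')(F) = Add(Mul(-10, F), F) = Mul(-9, F))
Add(Add(Function('Q')(Function('E')(-8, -5)), Mul(-1, Add(2919, Mul(-1, 527)))), Mul(-1, 22825)) = Add(Add(Mul(-9, Mul(2, -5, Pow(Add(-9, -8), -1))), Mul(-1, Add(2919, Mul(-1, 527)))), Mul(-1, 22825)) = Add(Add(Mul(-9, Mul(2, -5, Pow(-17, -1))), Mul(-1, Add(2919, -527))), -22825) = Add(Add(Mul(-9, Mul(2, -5, Rational(-1, 17))), Mul(-1, 2392)), -22825) = Add(Add(Mul(-9, Rational(10, 17)), -2392), -22825) = Add(Add(Rational(-90, 17), -2392), -22825) = Add(Rational(-40754, 17), -22825) = Rational(-428779, 17)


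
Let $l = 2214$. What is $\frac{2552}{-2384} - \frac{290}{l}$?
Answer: $- \frac{396343}{329886} \approx -1.2015$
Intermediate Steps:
$\frac{2552}{-2384} - \frac{290}{l} = \frac{2552}{-2384} - \frac{290}{2214} = 2552 \left(- \frac{1}{2384}\right) - \frac{145}{1107} = - \frac{319}{298} - \frac{145}{1107} = - \frac{396343}{329886}$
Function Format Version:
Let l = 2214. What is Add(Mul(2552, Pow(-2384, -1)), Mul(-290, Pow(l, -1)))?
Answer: Rational(-396343, 329886) ≈ -1.2015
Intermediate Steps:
Add(Mul(2552, Pow(-2384, -1)), Mul(-290, Pow(l, -1))) = Add(Mul(2552, Pow(-2384, -1)), Mul(-290, Pow(2214, -1))) = Add(Mul(2552, Rational(-1, 2384)), Mul(-290, Rational(1, 2214))) = Add(Rational(-319, 298), Rational(-145, 1107)) = Rational(-396343, 329886)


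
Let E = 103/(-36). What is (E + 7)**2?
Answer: 22201/1296 ≈ 17.130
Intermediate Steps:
E = -103/36 (E = 103*(-1/36) = -103/36 ≈ -2.8611)
(E + 7)**2 = (-103/36 + 7)**2 = (149/36)**2 = 22201/1296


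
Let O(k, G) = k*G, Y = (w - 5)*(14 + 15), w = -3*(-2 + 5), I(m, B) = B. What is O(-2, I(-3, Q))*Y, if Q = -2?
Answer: -1624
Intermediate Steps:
w = -9 (w = -3*3 = -9)
Y = -406 (Y = (-9 - 5)*(14 + 15) = -14*29 = -406)
O(k, G) = G*k
O(-2, I(-3, Q))*Y = -2*(-2)*(-406) = 4*(-406) = -1624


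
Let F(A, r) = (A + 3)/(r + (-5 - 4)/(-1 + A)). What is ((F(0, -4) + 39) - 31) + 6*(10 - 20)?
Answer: -257/5 ≈ -51.400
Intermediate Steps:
F(A, r) = (3 + A)/(r - 9/(-1 + A))
((F(0, -4) + 39) - 31) + 6*(10 - 20) = (((3 - 1*0² - 2*0)/(9 - 4 - 1*0*(-4)) + 39) - 31) + 6*(10 - 20) = (((3 - 1*0 + 0)/(9 - 4 + 0) + 39) - 31) + 6*(-10) = (((3 + 0 + 0)/5 + 39) - 31) - 60 = (((⅕)*3 + 39) - 31) - 60 = ((⅗ + 39) - 31) - 60 = (198/5 - 31) - 60 = 43/5 - 60 = -257/5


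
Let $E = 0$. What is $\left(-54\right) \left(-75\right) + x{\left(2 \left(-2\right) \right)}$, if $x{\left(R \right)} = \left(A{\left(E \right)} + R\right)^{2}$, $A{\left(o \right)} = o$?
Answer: $4066$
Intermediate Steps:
$x{\left(R \right)} = R^{2}$ ($x{\left(R \right)} = \left(0 + R\right)^{2} = R^{2}$)
$\left(-54\right) \left(-75\right) + x{\left(2 \left(-2\right) \right)} = \left(-54\right) \left(-75\right) + \left(2 \left(-2\right)\right)^{2} = 4050 + \left(-4\right)^{2} = 4050 + 16 = 4066$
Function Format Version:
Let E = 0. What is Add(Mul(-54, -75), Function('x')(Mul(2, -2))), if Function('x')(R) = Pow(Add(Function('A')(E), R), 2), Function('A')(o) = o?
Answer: 4066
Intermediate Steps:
Function('x')(R) = Pow(R, 2) (Function('x')(R) = Pow(Add(0, R), 2) = Pow(R, 2))
Add(Mul(-54, -75), Function('x')(Mul(2, -2))) = Add(Mul(-54, -75), Pow(Mul(2, -2), 2)) = Add(4050, Pow(-4, 2)) = Add(4050, 16) = 4066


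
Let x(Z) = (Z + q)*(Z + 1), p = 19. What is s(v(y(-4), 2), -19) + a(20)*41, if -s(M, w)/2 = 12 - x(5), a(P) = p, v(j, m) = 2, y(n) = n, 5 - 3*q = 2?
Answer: 827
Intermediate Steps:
q = 1 (q = 5/3 - ⅓*2 = 5/3 - ⅔ = 1)
x(Z) = (1 + Z)² (x(Z) = (Z + 1)*(Z + 1) = (1 + Z)*(1 + Z) = (1 + Z)²)
a(P) = 19
s(M, w) = 48 (s(M, w) = -2*(12 - (1 + 5² + 2*5)) = -2*(12 - (1 + 25 + 10)) = -2*(12 - 1*36) = -2*(12 - 36) = -2*(-24) = 48)
s(v(y(-4), 2), -19) + a(20)*41 = 48 + 19*41 = 48 + 779 = 827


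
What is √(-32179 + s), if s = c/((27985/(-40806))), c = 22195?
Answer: I*√54280141/29 ≈ 254.05*I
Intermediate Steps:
s = -938538/29 (s = 22195/((27985/(-40806))) = 22195/((27985*(-1/40806))) = 22195/(-27985/40806) = 22195*(-40806/27985) = -938538/29 ≈ -32363.)
√(-32179 + s) = √(-32179 - 938538/29) = √(-1871729/29) = I*√54280141/29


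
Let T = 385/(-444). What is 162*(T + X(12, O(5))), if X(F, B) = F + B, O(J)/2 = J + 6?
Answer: 397197/74 ≈ 5367.5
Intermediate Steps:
O(J) = 12 + 2*J (O(J) = 2*(J + 6) = 2*(6 + J) = 12 + 2*J)
T = -385/444 (T = 385*(-1/444) = -385/444 ≈ -0.86712)
X(F, B) = B + F
162*(T + X(12, O(5))) = 162*(-385/444 + ((12 + 2*5) + 12)) = 162*(-385/444 + ((12 + 10) + 12)) = 162*(-385/444 + (22 + 12)) = 162*(-385/444 + 34) = 162*(14711/444) = 397197/74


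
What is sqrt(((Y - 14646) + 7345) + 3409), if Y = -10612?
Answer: 14*I*sqrt(74) ≈ 120.43*I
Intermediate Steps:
sqrt(((Y - 14646) + 7345) + 3409) = sqrt(((-10612 - 14646) + 7345) + 3409) = sqrt((-25258 + 7345) + 3409) = sqrt(-17913 + 3409) = sqrt(-14504) = 14*I*sqrt(74)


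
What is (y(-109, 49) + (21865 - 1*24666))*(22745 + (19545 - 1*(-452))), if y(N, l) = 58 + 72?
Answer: -114163882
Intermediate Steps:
y(N, l) = 130
(y(-109, 49) + (21865 - 1*24666))*(22745 + (19545 - 1*(-452))) = (130 + (21865 - 1*24666))*(22745 + (19545 - 1*(-452))) = (130 + (21865 - 24666))*(22745 + (19545 + 452)) = (130 - 2801)*(22745 + 19997) = -2671*42742 = -114163882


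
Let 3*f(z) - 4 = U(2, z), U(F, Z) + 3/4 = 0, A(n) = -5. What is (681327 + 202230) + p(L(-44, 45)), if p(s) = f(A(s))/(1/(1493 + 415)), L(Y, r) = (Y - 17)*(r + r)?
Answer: 885624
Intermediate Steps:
U(F, Z) = -¾ (U(F, Z) = -¾ + 0 = -¾)
f(z) = 13/12 (f(z) = 4/3 + (⅓)*(-¾) = 4/3 - ¼ = 13/12)
L(Y, r) = 2*r*(-17 + Y) (L(Y, r) = (-17 + Y)*(2*r) = 2*r*(-17 + Y))
p(s) = 2067 (p(s) = 13/(12*(1/(1493 + 415))) = 13/(12*(1/1908)) = (13/12)*1908 = 2067)
(681327 + 202230) + p(L(-44, 45)) = (681327 + 202230) + 2067 = 883557 + 2067 = 885624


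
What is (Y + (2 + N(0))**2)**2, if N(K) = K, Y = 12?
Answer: 256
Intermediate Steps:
(Y + (2 + N(0))**2)**2 = (12 + (2 + 0)**2)**2 = (12 + 2**2)**2 = (12 + 4)**2 = 16**2 = 256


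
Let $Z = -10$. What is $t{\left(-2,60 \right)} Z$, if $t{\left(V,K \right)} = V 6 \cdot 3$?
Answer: $360$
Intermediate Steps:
$t{\left(V,K \right)} = 18 V$ ($t{\left(V,K \right)} = 6 V 3 = 18 V$)
$t{\left(-2,60 \right)} Z = 18 \left(-2\right) \left(-10\right) = \left(-36\right) \left(-10\right) = 360$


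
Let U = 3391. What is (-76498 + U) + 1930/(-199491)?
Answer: -14584190467/199491 ≈ -73107.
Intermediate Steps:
(-76498 + U) + 1930/(-199491) = (-76498 + 3391) + 1930/(-199491) = -73107 + 1930*(-1/199491) = -73107 - 1930/199491 = -14584190467/199491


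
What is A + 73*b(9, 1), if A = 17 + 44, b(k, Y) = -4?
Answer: -231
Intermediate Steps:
A = 61
A + 73*b(9, 1) = 61 + 73*(-4) = 61 - 292 = -231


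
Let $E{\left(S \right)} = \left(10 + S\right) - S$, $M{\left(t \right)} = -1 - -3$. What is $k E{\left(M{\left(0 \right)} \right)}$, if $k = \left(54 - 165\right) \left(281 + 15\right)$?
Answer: $-328560$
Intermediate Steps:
$M{\left(t \right)} = 2$ ($M{\left(t \right)} = -1 + 3 = 2$)
$E{\left(S \right)} = 10$
$k = -32856$ ($k = \left(54 - 165\right) 296 = \left(-111\right) 296 = -32856$)
$k E{\left(M{\left(0 \right)} \right)} = \left(-32856\right) 10 = -328560$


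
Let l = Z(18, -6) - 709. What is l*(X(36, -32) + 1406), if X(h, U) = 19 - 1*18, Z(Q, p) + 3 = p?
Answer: -1010226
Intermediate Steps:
Z(Q, p) = -3 + p
l = -718 (l = (-3 - 6) - 709 = -9 - 709 = -718)
X(h, U) = 1 (X(h, U) = 19 - 18 = 1)
l*(X(36, -32) + 1406) = -718*(1 + 1406) = -718*1407 = -1010226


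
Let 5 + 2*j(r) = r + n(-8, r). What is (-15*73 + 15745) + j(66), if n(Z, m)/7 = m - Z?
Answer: 29879/2 ≈ 14940.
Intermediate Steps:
n(Z, m) = -7*Z + 7*m (n(Z, m) = 7*(m - Z) = -7*Z + 7*m)
j(r) = 51/2 + 4*r (j(r) = -5/2 + (r + (-7*(-8) + 7*r))/2 = -5/2 + (r + (56 + 7*r))/2 = -5/2 + (56 + 8*r)/2 = -5/2 + (28 + 4*r) = 51/2 + 4*r)
(-15*73 + 15745) + j(66) = (-15*73 + 15745) + (51/2 + 4*66) = (-1095 + 15745) + (51/2 + 264) = 14650 + 579/2 = 29879/2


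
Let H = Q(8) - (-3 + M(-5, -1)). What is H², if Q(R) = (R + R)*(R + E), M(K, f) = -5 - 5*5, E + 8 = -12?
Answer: 25281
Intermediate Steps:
E = -20 (E = -8 - 12 = -20)
M(K, f) = -30 (M(K, f) = -5 - 25 = -30)
Q(R) = 2*R*(-20 + R) (Q(R) = (R + R)*(R - 20) = (2*R)*(-20 + R) = 2*R*(-20 + R))
H = -159 (H = 2*8*(-20 + 8) - (-3 - 30) = 2*8*(-12) - (-33) = -192 - 1*(-33) = -192 + 33 = -159)
H² = (-159)² = 25281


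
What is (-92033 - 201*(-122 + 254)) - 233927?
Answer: -352492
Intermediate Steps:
(-92033 - 201*(-122 + 254)) - 233927 = (-92033 - 201*132) - 233927 = (-92033 - 26532) - 233927 = -118565 - 233927 = -352492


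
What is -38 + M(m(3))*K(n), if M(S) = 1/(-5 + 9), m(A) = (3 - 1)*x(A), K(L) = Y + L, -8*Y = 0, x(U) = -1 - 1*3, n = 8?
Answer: -36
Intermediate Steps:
x(U) = -4 (x(U) = -1 - 3 = -4)
Y = 0 (Y = -⅛*0 = 0)
K(L) = L (K(L) = 0 + L = L)
m(A) = -8 (m(A) = (3 - 1)*(-4) = 2*(-4) = -8)
M(S) = ¼ (M(S) = 1/4 = ¼)
-38 + M(m(3))*K(n) = -38 + (¼)*8 = -38 + 2 = -36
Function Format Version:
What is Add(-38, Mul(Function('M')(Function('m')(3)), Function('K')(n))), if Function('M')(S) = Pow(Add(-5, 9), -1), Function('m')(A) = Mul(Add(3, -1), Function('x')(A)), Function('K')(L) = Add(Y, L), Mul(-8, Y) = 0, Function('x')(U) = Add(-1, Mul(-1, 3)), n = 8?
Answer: -36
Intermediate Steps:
Function('x')(U) = -4 (Function('x')(U) = Add(-1, -3) = -4)
Y = 0 (Y = Mul(Rational(-1, 8), 0) = 0)
Function('K')(L) = L (Function('K')(L) = Add(0, L) = L)
Function('m')(A) = -8 (Function('m')(A) = Mul(Add(3, -1), -4) = Mul(2, -4) = -8)
Function('M')(S) = Rational(1, 4) (Function('M')(S) = Pow(4, -1) = Rational(1, 4))
Add(-38, Mul(Function('M')(Function('m')(3)), Function('K')(n))) = Add(-38, Mul(Rational(1, 4), 8)) = Add(-38, 2) = -36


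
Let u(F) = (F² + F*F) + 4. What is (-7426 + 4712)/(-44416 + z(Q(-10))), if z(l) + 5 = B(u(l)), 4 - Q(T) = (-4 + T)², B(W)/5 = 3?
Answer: 1357/22203 ≈ 0.061118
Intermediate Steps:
u(F) = 4 + 2*F² (u(F) = (F² + F²) + 4 = 2*F² + 4 = 4 + 2*F²)
B(W) = 15 (B(W) = 5*3 = 15)
Q(T) = 4 - (-4 + T)²
z(l) = 10 (z(l) = -5 + 15 = 10)
(-7426 + 4712)/(-44416 + z(Q(-10))) = (-7426 + 4712)/(-44416 + 10) = -2714/(-44406) = -2714*(-1/44406) = 1357/22203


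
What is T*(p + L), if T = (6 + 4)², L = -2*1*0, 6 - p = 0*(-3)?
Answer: 600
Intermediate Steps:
p = 6 (p = 6 - 0*(-3) = 6 - 1*0 = 6 + 0 = 6)
L = 0 (L = -2*0 = 0)
T = 100 (T = 10² = 100)
T*(p + L) = 100*(6 + 0) = 100*6 = 600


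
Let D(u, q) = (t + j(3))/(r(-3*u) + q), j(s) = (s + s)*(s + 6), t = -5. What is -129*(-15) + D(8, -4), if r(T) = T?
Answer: 7733/4 ≈ 1933.3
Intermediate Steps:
j(s) = 2*s*(6 + s) (j(s) = (2*s)*(6 + s) = 2*s*(6 + s))
D(u, q) = 49/(q - 3*u) (D(u, q) = (-5 + 2*3*(6 + 3))/(-3*u + q) = (-5 + 2*3*9)/(q - 3*u) = (-5 + 54)/(q - 3*u) = 49/(q - 3*u))
-129*(-15) + D(8, -4) = -129*(-15) + 49/(-4 - 3*8) = 1935 + 49/(-4 - 24) = 1935 + 49/(-28) = 1935 + 49*(-1/28) = 1935 - 7/4 = 7733/4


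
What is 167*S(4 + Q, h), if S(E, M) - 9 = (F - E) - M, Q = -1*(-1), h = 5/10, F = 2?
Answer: 1837/2 ≈ 918.50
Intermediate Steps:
h = ½ (h = 5*(⅒) = ½ ≈ 0.50000)
Q = 1
S(E, M) = 11 - E - M (S(E, M) = 9 + ((2 - E) - M) = 9 + (2 - E - M) = 11 - E - M)
167*S(4 + Q, h) = 167*(11 - (4 + 1) - 1*½) = 167*(11 - 1*5 - ½) = 167*(11 - 5 - ½) = 167*(11/2) = 1837/2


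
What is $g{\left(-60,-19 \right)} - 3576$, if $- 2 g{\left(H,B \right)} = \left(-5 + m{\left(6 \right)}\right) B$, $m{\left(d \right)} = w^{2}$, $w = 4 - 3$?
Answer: $-3614$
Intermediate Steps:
$w = 1$
$m{\left(d \right)} = 1$ ($m{\left(d \right)} = 1^{2} = 1$)
$g{\left(H,B \right)} = 2 B$ ($g{\left(H,B \right)} = - \frac{\left(-5 + 1\right) B}{2} = - \frac{\left(-4\right) B}{2} = 2 B$)
$g{\left(-60,-19 \right)} - 3576 = 2 \left(-19\right) - 3576 = -38 - 3576 = -3614$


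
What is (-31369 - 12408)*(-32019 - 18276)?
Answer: 2201764215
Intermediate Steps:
(-31369 - 12408)*(-32019 - 18276) = -43777*(-50295) = 2201764215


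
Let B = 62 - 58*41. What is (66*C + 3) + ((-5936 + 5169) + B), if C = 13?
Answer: -2222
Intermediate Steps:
B = -2316 (B = 62 - 2378 = -2316)
(66*C + 3) + ((-5936 + 5169) + B) = (66*13 + 3) + ((-5936 + 5169) - 2316) = (858 + 3) + (-767 - 2316) = 861 - 3083 = -2222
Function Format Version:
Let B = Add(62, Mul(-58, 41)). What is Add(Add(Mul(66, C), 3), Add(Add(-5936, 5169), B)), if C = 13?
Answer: -2222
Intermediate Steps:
B = -2316 (B = Add(62, -2378) = -2316)
Add(Add(Mul(66, C), 3), Add(Add(-5936, 5169), B)) = Add(Add(Mul(66, 13), 3), Add(Add(-5936, 5169), -2316)) = Add(Add(858, 3), Add(-767, -2316)) = Add(861, -3083) = -2222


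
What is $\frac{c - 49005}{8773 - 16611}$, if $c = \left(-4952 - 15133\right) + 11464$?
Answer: $\frac{28813}{3919} \approx 7.3521$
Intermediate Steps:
$c = -8621$ ($c = -20085 + 11464 = -8621$)
$\frac{c - 49005}{8773 - 16611} = \frac{-8621 - 49005}{8773 - 16611} = - \frac{57626}{-7838} = \left(-57626\right) \left(- \frac{1}{7838}\right) = \frac{28813}{3919}$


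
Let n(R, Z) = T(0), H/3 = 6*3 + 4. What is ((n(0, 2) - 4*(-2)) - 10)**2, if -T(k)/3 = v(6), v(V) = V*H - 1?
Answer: 1408969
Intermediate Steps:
H = 66 (H = 3*(6*3 + 4) = 3*(18 + 4) = 3*22 = 66)
v(V) = -1 + 66*V (v(V) = V*66 - 1 = 66*V - 1 = -1 + 66*V)
T(k) = -1185 (T(k) = -3*(-1 + 66*6) = -3*(-1 + 396) = -3*395 = -1185)
n(R, Z) = -1185
((n(0, 2) - 4*(-2)) - 10)**2 = ((-1185 - 4*(-2)) - 10)**2 = ((-1185 + 8) - 10)**2 = (-1177 - 10)**2 = (-1187)**2 = 1408969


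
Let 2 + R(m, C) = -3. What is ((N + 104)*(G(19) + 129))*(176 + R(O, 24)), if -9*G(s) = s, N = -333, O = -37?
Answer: -4968842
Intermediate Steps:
G(s) = -s/9
R(m, C) = -5 (R(m, C) = -2 - 3 = -5)
((N + 104)*(G(19) + 129))*(176 + R(O, 24)) = ((-333 + 104)*(-⅑*19 + 129))*(176 - 5) = -229*(-19/9 + 129)*171 = -229*1142/9*171 = -261518/9*171 = -4968842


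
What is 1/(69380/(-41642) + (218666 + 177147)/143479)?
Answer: 2987376259/3263935963 ≈ 0.91527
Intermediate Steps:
1/(69380/(-41642) + (218666 + 177147)/143479) = 1/(69380*(-1/41642) + 395813*(1/143479)) = 1/(-34690/20821 + 395813/143479) = 1/(3263935963/2987376259) = 2987376259/3263935963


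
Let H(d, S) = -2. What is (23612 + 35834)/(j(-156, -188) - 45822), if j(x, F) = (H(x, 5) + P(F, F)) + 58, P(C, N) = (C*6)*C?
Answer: 29723/83149 ≈ 0.35747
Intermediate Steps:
P(C, N) = 6*C**2 (P(C, N) = (6*C)*C = 6*C**2)
j(x, F) = 56 + 6*F**2 (j(x, F) = (-2 + 6*F**2) + 58 = 56 + 6*F**2)
(23612 + 35834)/(j(-156, -188) - 45822) = (23612 + 35834)/((56 + 6*(-188)**2) - 45822) = 59446/((56 + 6*35344) - 45822) = 59446/((56 + 212064) - 45822) = 59446/(212120 - 45822) = 59446/166298 = 59446*(1/166298) = 29723/83149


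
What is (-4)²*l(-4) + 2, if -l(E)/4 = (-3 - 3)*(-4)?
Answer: -1534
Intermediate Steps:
l(E) = -96 (l(E) = -4*(-3 - 3)*(-4) = -(-24)*(-4) = -4*24 = -96)
(-4)²*l(-4) + 2 = (-4)²*(-96) + 2 = 16*(-96) + 2 = -1536 + 2 = -1534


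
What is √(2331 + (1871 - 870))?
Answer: 14*√17 ≈ 57.724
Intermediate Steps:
√(2331 + (1871 - 870)) = √(2331 + 1001) = √3332 = 14*√17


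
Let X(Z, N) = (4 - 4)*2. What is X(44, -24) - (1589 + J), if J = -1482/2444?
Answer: -149309/94 ≈ -1588.4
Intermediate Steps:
J = -57/94 (J = -1482*1/2444 = -57/94 ≈ -0.60638)
X(Z, N) = 0 (X(Z, N) = 0*2 = 0)
X(44, -24) - (1589 + J) = 0 - (1589 - 57/94) = 0 - 1*149309/94 = 0 - 149309/94 = -149309/94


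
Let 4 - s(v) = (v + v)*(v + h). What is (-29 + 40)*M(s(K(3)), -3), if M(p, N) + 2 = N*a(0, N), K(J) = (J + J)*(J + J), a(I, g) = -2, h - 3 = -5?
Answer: 44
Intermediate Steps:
h = -2 (h = 3 - 5 = -2)
K(J) = 4*J**2 (K(J) = (2*J)*(2*J) = 4*J**2)
s(v) = 4 - 2*v*(-2 + v) (s(v) = 4 - (v + v)*(v - 2) = 4 - 2*v*(-2 + v))
M(p, N) = -2 - 2*N (M(p, N) = -2 + N*(-2) = -2 - 2*N)
(-29 + 40)*M(s(K(3)), -3) = (-29 + 40)*(-2 - 2*(-3)) = 11*(-2 + 6) = 11*4 = 44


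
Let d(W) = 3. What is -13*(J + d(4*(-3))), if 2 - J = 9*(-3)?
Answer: -416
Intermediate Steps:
J = 29 (J = 2 - 9*(-3) = 2 - 1*(-27) = 2 + 27 = 29)
-13*(J + d(4*(-3))) = -13*(29 + 3) = -13*32 = -416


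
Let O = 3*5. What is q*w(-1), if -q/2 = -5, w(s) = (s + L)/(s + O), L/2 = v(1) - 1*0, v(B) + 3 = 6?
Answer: 25/7 ≈ 3.5714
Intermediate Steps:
v(B) = 3 (v(B) = -3 + 6 = 3)
O = 15
L = 6 (L = 2*(3 - 1*0) = 2*(3 + 0) = 2*3 = 6)
w(s) = (6 + s)/(15 + s) (w(s) = (s + 6)/(s + 15) = (6 + s)/(15 + s))
q = 10 (q = -2*(-5) = 10)
q*w(-1) = 10*((6 - 1)/(15 - 1)) = 10*(5/14) = 25/7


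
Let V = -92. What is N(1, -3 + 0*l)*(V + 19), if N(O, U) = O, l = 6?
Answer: -73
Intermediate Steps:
N(1, -3 + 0*l)*(V + 19) = 1*(-92 + 19) = 1*(-73) = -73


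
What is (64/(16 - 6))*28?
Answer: 896/5 ≈ 179.20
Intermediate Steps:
(64/(16 - 6))*28 = (64/10)*28 = ((1/10)*64)*28 = (32/5)*28 = 896/5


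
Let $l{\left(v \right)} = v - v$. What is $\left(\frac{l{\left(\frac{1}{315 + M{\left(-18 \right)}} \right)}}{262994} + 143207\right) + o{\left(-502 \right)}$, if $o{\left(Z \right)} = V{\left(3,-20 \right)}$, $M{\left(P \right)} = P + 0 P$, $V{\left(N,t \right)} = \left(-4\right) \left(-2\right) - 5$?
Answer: $143210$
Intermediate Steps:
$V{\left(N,t \right)} = 3$ ($V{\left(N,t \right)} = 8 - 5 = 3$)
$M{\left(P \right)} = P$ ($M{\left(P \right)} = P + 0 = P$)
$o{\left(Z \right)} = 3$
$l{\left(v \right)} = 0$
$\left(\frac{l{\left(\frac{1}{315 + M{\left(-18 \right)}} \right)}}{262994} + 143207\right) + o{\left(-502 \right)} = \left(\frac{0}{262994} + 143207\right) + 3 = \left(0 \cdot \frac{1}{262994} + 143207\right) + 3 = \left(0 + 143207\right) + 3 = 143207 + 3 = 143210$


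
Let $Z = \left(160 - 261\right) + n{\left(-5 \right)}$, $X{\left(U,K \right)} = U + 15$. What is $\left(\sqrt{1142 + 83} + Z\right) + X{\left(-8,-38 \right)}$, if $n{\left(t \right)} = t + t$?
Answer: $-69$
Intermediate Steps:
$X{\left(U,K \right)} = 15 + U$
$n{\left(t \right)} = 2 t$
$Z = -111$ ($Z = \left(160 - 261\right) + 2 \left(-5\right) = -101 - 10 = -111$)
$\left(\sqrt{1142 + 83} + Z\right) + X{\left(-8,-38 \right)} = \left(\sqrt{1142 + 83} - 111\right) + \left(15 - 8\right) = \left(\sqrt{1225} - 111\right) + 7 = \left(35 - 111\right) + 7 = -76 + 7 = -69$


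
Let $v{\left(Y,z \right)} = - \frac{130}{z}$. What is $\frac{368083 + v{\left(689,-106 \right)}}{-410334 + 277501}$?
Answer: $- \frac{19508464}{7040149} \approx -2.771$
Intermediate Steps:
$\frac{368083 + v{\left(689,-106 \right)}}{-410334 + 277501} = \frac{368083 - \frac{130}{-106}}{-410334 + 277501} = \frac{368083 - - \frac{65}{53}}{-132833} = \left(368083 + \frac{65}{53}\right) \left(- \frac{1}{132833}\right) = \frac{19508464}{53} \left(- \frac{1}{132833}\right) = - \frac{19508464}{7040149}$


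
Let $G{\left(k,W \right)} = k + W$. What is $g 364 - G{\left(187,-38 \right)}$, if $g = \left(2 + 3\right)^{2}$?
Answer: $8951$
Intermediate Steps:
$G{\left(k,W \right)} = W + k$
$g = 25$ ($g = 5^{2} = 25$)
$g 364 - G{\left(187,-38 \right)} = 25 \cdot 364 - \left(-38 + 187\right) = 9100 - 149 = 8951$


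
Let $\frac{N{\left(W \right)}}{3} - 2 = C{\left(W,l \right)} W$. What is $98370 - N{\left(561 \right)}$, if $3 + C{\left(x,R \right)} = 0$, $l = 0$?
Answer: $103413$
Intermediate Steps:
$C{\left(x,R \right)} = -3$ ($C{\left(x,R \right)} = -3 + 0 = -3$)
$N{\left(W \right)} = 6 - 9 W$ ($N{\left(W \right)} = 6 + 3 \left(- 3 W\right) = 6 - 9 W$)
$98370 - N{\left(561 \right)} = 98370 - \left(6 - 5049\right) = 98370 - -5043 = 98370 + 5043 = 103413$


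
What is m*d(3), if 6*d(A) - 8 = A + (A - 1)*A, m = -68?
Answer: -578/3 ≈ -192.67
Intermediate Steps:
d(A) = 4/3 + A/6 + A*(-1 + A)/6 (d(A) = 4/3 + (A + (A - 1)*A)/6 = 4/3 + (A + (-1 + A)*A)/6 = 4/3 + (A + A*(-1 + A))/6 = 4/3 + (A/6 + A*(-1 + A)/6) = 4/3 + A/6 + A*(-1 + A)/6)
m*d(3) = -68*(4/3 + (1/6)*3**2) = -68*(4/3 + (1/6)*9) = -68*(4/3 + 3/2) = -68*17/6 = -578/3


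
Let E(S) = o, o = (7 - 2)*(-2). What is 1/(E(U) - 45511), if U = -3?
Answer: -1/45521 ≈ -2.1968e-5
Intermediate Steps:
o = -10 (o = 5*(-2) = -10)
E(S) = -10
1/(E(U) - 45511) = 1/(-10 - 45511) = 1/(-45521) = -1/45521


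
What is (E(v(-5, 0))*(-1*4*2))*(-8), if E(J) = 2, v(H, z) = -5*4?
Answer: 128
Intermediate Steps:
v(H, z) = -20
(E(v(-5, 0))*(-1*4*2))*(-8) = (2*(-1*4*2))*(-8) = (2*(-4*2))*(-8) = (2*(-8))*(-8) = -16*(-8) = 128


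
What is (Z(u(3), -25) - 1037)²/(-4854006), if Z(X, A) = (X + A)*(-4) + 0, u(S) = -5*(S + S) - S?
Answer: -648025/4854006 ≈ -0.13350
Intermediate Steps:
u(S) = -11*S (u(S) = -10*S - S = -11*S)
Z(X, A) = -4*A - 4*X (Z(X, A) = (A + X)*(-4) + 0 = (-4*A - 4*X) + 0 = -4*A - 4*X)
(Z(u(3), -25) - 1037)²/(-4854006) = ((-4*(-25) - (-44)*3) - 1037)²/(-4854006) = ((100 - 4*(-33)) - 1037)²*(-1/4854006) = ((100 + 132) - 1037)²*(-1/4854006) = (232 - 1037)²*(-1/4854006) = (-805)²*(-1/4854006) = 648025*(-1/4854006) = -648025/4854006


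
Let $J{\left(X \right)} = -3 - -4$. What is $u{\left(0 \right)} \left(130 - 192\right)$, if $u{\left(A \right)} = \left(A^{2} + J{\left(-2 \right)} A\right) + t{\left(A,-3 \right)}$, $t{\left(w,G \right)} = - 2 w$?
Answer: $0$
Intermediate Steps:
$J{\left(X \right)} = 1$ ($J{\left(X \right)} = -3 + 4 = 1$)
$u{\left(A \right)} = A^{2} - A$ ($u{\left(A \right)} = \left(A^{2} + 1 A\right) - 2 A = \left(A^{2} + A\right) - 2 A = \left(A + A^{2}\right) - 2 A = A^{2} - A$)
$u{\left(0 \right)} \left(130 - 192\right) = 0 \left(-1 + 0\right) \left(130 - 192\right) = 0 \left(-1\right) \left(130 - 192\right) = 0 \left(-62\right) = 0$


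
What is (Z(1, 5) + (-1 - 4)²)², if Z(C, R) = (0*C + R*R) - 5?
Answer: 2025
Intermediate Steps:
Z(C, R) = -5 + R² (Z(C, R) = (0 + R²) - 5 = R² - 5 = -5 + R²)
(Z(1, 5) + (-1 - 4)²)² = ((-5 + 5²) + (-1 - 4)²)² = ((-5 + 25) + (-5)²)² = (20 + 25)² = 45² = 2025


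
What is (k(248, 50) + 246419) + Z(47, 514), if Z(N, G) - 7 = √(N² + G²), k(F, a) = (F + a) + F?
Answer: 246972 + √266405 ≈ 2.4749e+5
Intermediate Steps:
k(F, a) = a + 2*F
Z(N, G) = 7 + √(G² + N²) (Z(N, G) = 7 + √(N² + G²) = 7 + √(G² + N²))
(k(248, 50) + 246419) + Z(47, 514) = ((50 + 2*248) + 246419) + (7 + √(514² + 47²)) = ((50 + 496) + 246419) + (7 + √(264196 + 2209)) = (546 + 246419) + (7 + √266405) = 246965 + (7 + √266405) = 246972 + √266405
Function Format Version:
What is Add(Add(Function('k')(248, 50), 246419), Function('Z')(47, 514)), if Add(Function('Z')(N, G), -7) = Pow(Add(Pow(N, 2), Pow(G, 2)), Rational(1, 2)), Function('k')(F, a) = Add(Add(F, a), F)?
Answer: Add(246972, Pow(266405, Rational(1, 2))) ≈ 2.4749e+5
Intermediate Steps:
Function('k')(F, a) = Add(a, Mul(2, F))
Function('Z')(N, G) = Add(7, Pow(Add(Pow(G, 2), Pow(N, 2)), Rational(1, 2))) (Function('Z')(N, G) = Add(7, Pow(Add(Pow(N, 2), Pow(G, 2)), Rational(1, 2))) = Add(7, Pow(Add(Pow(G, 2), Pow(N, 2)), Rational(1, 2))))
Add(Add(Function('k')(248, 50), 246419), Function('Z')(47, 514)) = Add(Add(Add(50, Mul(2, 248)), 246419), Add(7, Pow(Add(Pow(514, 2), Pow(47, 2)), Rational(1, 2)))) = Add(Add(Add(50, 496), 246419), Add(7, Pow(Add(264196, 2209), Rational(1, 2)))) = Add(Add(546, 246419), Add(7, Pow(266405, Rational(1, 2)))) = Add(246965, Add(7, Pow(266405, Rational(1, 2)))) = Add(246972, Pow(266405, Rational(1, 2)))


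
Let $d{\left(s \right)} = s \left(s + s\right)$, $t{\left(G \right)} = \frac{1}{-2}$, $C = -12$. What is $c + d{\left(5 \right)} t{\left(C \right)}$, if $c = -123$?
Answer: $-148$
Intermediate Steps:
$t{\left(G \right)} = - \frac{1}{2}$
$d{\left(s \right)} = 2 s^{2}$ ($d{\left(s \right)} = s 2 s = 2 s^{2}$)
$c + d{\left(5 \right)} t{\left(C \right)} = -123 + 2 \cdot 5^{2} \left(- \frac{1}{2}\right) = -123 + 2 \cdot 25 \left(- \frac{1}{2}\right) = -123 + 50 \left(- \frac{1}{2}\right) = -123 - 25 = -148$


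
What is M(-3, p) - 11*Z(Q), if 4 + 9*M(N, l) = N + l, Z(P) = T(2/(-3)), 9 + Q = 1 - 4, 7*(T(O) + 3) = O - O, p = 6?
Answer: 296/9 ≈ 32.889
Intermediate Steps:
T(O) = -3 (T(O) = -3 + (O - O)/7 = -3 + (1/7)*0 = -3 + 0 = -3)
Q = -12 (Q = -9 + (1 - 4) = -9 - 3 = -12)
Z(P) = -3
M(N, l) = -4/9 + N/9 + l/9 (M(N, l) = -4/9 + (N + l)/9 = -4/9 + (N/9 + l/9) = -4/9 + N/9 + l/9)
M(-3, p) - 11*Z(Q) = (-4/9 + (1/9)*(-3) + (1/9)*6) - 11*(-3) = (-4/9 - 1/3 + 2/3) + 33 = -1/9 + 33 = 296/9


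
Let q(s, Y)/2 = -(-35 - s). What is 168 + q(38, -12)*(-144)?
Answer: -20856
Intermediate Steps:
q(s, Y) = 70 + 2*s (q(s, Y) = 2*(-(-35 - s)) = 2*(35 + s) = 70 + 2*s)
168 + q(38, -12)*(-144) = 168 + (70 + 2*38)*(-144) = 168 + (70 + 76)*(-144) = 168 + 146*(-144) = 168 - 21024 = -20856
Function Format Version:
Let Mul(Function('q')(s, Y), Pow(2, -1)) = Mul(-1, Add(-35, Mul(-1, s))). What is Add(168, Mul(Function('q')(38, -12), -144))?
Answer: -20856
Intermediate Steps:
Function('q')(s, Y) = Add(70, Mul(2, s)) (Function('q')(s, Y) = Mul(2, Mul(-1, Add(-35, Mul(-1, s)))) = Mul(2, Add(35, s)) = Add(70, Mul(2, s)))
Add(168, Mul(Function('q')(38, -12), -144)) = Add(168, Mul(Add(70, Mul(2, 38)), -144)) = Add(168, Mul(Add(70, 76), -144)) = Add(168, Mul(146, -144)) = Add(168, -21024) = -20856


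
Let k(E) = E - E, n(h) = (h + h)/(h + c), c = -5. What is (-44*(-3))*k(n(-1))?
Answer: 0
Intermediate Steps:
n(h) = 2*h/(-5 + h) (n(h) = (h + h)/(h - 5) = (2*h)/(-5 + h) = 2*h/(-5 + h))
k(E) = 0
(-44*(-3))*k(n(-1)) = -44*(-3)*0 = 132*0 = 0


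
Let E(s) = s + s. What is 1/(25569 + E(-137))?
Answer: 1/25295 ≈ 3.9533e-5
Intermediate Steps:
E(s) = 2*s
1/(25569 + E(-137)) = 1/(25569 + 2*(-137)) = 1/(25569 - 274) = 1/25295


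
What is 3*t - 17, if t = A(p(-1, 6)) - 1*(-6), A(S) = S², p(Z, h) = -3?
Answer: 28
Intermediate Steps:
t = 15 (t = (-3)² - 1*(-6) = 9 + 6 = 15)
3*t - 17 = 3*15 - 17 = 45 - 17 = 28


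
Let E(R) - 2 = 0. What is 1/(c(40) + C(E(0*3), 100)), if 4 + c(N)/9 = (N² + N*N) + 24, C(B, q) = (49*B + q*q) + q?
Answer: 1/39178 ≈ 2.5525e-5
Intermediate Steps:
E(R) = 2 (E(R) = 2 + 0 = 2)
C(B, q) = q + q² + 49*B (C(B, q) = (49*B + q²) + q = (q² + 49*B) + q = q + q² + 49*B)
c(N) = 180 + 18*N² (c(N) = -36 + 9*((N² + N*N) + 24) = -36 + 9*((N² + N²) + 24) = -36 + 9*(2*N² + 24) = -36 + 9*(24 + 2*N²) = -36 + (216 + 18*N²) = 180 + 18*N²)
1/(c(40) + C(E(0*3), 100)) = 1/((180 + 18*40²) + (100 + 100² + 49*2)) = 1/((180 + 18*1600) + (100 + 10000 + 98)) = 1/((180 + 28800) + 10198) = 1/(28980 + 10198) = 1/39178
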